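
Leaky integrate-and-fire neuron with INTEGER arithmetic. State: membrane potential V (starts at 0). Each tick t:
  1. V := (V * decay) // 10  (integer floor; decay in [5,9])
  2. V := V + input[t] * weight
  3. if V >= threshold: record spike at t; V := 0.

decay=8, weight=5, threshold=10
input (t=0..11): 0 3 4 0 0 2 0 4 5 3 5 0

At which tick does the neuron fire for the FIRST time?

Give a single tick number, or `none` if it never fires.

Answer: 1

Derivation:
t=0: input=0 -> V=0
t=1: input=3 -> V=0 FIRE
t=2: input=4 -> V=0 FIRE
t=3: input=0 -> V=0
t=4: input=0 -> V=0
t=5: input=2 -> V=0 FIRE
t=6: input=0 -> V=0
t=7: input=4 -> V=0 FIRE
t=8: input=5 -> V=0 FIRE
t=9: input=3 -> V=0 FIRE
t=10: input=5 -> V=0 FIRE
t=11: input=0 -> V=0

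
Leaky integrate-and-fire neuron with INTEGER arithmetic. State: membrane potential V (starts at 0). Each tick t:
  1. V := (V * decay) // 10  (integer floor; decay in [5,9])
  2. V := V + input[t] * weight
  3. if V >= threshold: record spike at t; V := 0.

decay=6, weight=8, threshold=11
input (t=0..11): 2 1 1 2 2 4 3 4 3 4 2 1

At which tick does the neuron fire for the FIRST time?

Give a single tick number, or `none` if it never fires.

Answer: 0

Derivation:
t=0: input=2 -> V=0 FIRE
t=1: input=1 -> V=8
t=2: input=1 -> V=0 FIRE
t=3: input=2 -> V=0 FIRE
t=4: input=2 -> V=0 FIRE
t=5: input=4 -> V=0 FIRE
t=6: input=3 -> V=0 FIRE
t=7: input=4 -> V=0 FIRE
t=8: input=3 -> V=0 FIRE
t=9: input=4 -> V=0 FIRE
t=10: input=2 -> V=0 FIRE
t=11: input=1 -> V=8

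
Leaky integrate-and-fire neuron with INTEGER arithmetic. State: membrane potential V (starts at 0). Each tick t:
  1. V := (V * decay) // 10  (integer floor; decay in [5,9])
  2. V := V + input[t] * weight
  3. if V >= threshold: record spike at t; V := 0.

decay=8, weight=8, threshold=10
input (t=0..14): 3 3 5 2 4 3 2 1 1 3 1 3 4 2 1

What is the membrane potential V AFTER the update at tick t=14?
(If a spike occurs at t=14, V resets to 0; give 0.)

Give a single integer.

t=0: input=3 -> V=0 FIRE
t=1: input=3 -> V=0 FIRE
t=2: input=5 -> V=0 FIRE
t=3: input=2 -> V=0 FIRE
t=4: input=4 -> V=0 FIRE
t=5: input=3 -> V=0 FIRE
t=6: input=2 -> V=0 FIRE
t=7: input=1 -> V=8
t=8: input=1 -> V=0 FIRE
t=9: input=3 -> V=0 FIRE
t=10: input=1 -> V=8
t=11: input=3 -> V=0 FIRE
t=12: input=4 -> V=0 FIRE
t=13: input=2 -> V=0 FIRE
t=14: input=1 -> V=8

Answer: 8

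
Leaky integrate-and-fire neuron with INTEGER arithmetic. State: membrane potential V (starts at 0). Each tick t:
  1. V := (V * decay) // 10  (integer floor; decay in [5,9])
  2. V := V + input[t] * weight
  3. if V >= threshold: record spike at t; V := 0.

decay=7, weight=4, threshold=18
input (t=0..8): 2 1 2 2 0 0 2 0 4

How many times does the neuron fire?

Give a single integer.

t=0: input=2 -> V=8
t=1: input=1 -> V=9
t=2: input=2 -> V=14
t=3: input=2 -> V=17
t=4: input=0 -> V=11
t=5: input=0 -> V=7
t=6: input=2 -> V=12
t=7: input=0 -> V=8
t=8: input=4 -> V=0 FIRE

Answer: 1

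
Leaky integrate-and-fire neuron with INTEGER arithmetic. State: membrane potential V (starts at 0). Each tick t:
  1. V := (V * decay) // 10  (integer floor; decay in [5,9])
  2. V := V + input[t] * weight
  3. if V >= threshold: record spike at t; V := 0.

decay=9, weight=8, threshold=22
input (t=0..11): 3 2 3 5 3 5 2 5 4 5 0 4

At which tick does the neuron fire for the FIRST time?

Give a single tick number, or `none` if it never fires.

Answer: 0

Derivation:
t=0: input=3 -> V=0 FIRE
t=1: input=2 -> V=16
t=2: input=3 -> V=0 FIRE
t=3: input=5 -> V=0 FIRE
t=4: input=3 -> V=0 FIRE
t=5: input=5 -> V=0 FIRE
t=6: input=2 -> V=16
t=7: input=5 -> V=0 FIRE
t=8: input=4 -> V=0 FIRE
t=9: input=5 -> V=0 FIRE
t=10: input=0 -> V=0
t=11: input=4 -> V=0 FIRE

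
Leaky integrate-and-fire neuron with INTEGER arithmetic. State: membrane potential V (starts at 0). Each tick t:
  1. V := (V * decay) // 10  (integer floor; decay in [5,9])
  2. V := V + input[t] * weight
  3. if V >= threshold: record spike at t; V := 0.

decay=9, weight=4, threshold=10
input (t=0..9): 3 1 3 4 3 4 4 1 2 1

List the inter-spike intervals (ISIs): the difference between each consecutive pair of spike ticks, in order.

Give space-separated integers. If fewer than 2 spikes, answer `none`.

Answer: 2 1 1 1 1 2

Derivation:
t=0: input=3 -> V=0 FIRE
t=1: input=1 -> V=4
t=2: input=3 -> V=0 FIRE
t=3: input=4 -> V=0 FIRE
t=4: input=3 -> V=0 FIRE
t=5: input=4 -> V=0 FIRE
t=6: input=4 -> V=0 FIRE
t=7: input=1 -> V=4
t=8: input=2 -> V=0 FIRE
t=9: input=1 -> V=4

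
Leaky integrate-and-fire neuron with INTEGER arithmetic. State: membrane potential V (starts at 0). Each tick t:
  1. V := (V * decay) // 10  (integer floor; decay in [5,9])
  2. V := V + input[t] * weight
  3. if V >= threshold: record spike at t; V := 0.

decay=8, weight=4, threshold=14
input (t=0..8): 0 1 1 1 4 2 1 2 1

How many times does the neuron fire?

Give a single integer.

Answer: 2

Derivation:
t=0: input=0 -> V=0
t=1: input=1 -> V=4
t=2: input=1 -> V=7
t=3: input=1 -> V=9
t=4: input=4 -> V=0 FIRE
t=5: input=2 -> V=8
t=6: input=1 -> V=10
t=7: input=2 -> V=0 FIRE
t=8: input=1 -> V=4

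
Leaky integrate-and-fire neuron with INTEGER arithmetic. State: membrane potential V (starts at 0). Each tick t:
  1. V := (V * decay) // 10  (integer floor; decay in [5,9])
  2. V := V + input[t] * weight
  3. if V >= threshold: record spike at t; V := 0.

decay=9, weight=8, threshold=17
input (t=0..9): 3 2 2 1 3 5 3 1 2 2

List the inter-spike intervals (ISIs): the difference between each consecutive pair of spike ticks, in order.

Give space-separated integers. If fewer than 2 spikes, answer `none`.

t=0: input=3 -> V=0 FIRE
t=1: input=2 -> V=16
t=2: input=2 -> V=0 FIRE
t=3: input=1 -> V=8
t=4: input=3 -> V=0 FIRE
t=5: input=5 -> V=0 FIRE
t=6: input=3 -> V=0 FIRE
t=7: input=1 -> V=8
t=8: input=2 -> V=0 FIRE
t=9: input=2 -> V=16

Answer: 2 2 1 1 2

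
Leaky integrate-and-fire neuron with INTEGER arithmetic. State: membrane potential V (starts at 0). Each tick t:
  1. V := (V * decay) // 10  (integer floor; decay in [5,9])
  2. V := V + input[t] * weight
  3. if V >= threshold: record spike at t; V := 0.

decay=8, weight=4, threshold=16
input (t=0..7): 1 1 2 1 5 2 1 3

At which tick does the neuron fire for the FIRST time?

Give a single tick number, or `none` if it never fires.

t=0: input=1 -> V=4
t=1: input=1 -> V=7
t=2: input=2 -> V=13
t=3: input=1 -> V=14
t=4: input=5 -> V=0 FIRE
t=5: input=2 -> V=8
t=6: input=1 -> V=10
t=7: input=3 -> V=0 FIRE

Answer: 4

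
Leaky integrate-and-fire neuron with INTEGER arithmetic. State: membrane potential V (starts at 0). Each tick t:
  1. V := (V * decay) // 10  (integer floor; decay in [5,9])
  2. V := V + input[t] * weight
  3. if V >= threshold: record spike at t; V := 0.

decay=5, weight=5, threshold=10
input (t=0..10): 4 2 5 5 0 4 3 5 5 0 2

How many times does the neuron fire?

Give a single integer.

Answer: 9

Derivation:
t=0: input=4 -> V=0 FIRE
t=1: input=2 -> V=0 FIRE
t=2: input=5 -> V=0 FIRE
t=3: input=5 -> V=0 FIRE
t=4: input=0 -> V=0
t=5: input=4 -> V=0 FIRE
t=6: input=3 -> V=0 FIRE
t=7: input=5 -> V=0 FIRE
t=8: input=5 -> V=0 FIRE
t=9: input=0 -> V=0
t=10: input=2 -> V=0 FIRE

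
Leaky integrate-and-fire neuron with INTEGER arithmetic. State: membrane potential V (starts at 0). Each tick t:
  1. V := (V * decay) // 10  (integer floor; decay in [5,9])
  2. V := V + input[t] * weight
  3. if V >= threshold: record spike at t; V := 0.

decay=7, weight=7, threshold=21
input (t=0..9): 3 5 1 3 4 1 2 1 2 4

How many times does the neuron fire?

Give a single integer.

t=0: input=3 -> V=0 FIRE
t=1: input=5 -> V=0 FIRE
t=2: input=1 -> V=7
t=3: input=3 -> V=0 FIRE
t=4: input=4 -> V=0 FIRE
t=5: input=1 -> V=7
t=6: input=2 -> V=18
t=7: input=1 -> V=19
t=8: input=2 -> V=0 FIRE
t=9: input=4 -> V=0 FIRE

Answer: 6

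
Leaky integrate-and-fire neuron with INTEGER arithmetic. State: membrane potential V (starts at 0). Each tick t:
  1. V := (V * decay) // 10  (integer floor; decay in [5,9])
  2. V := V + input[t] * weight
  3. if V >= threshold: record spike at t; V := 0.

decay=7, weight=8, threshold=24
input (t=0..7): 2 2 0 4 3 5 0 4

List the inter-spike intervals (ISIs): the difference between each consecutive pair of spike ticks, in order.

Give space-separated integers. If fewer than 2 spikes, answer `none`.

Answer: 2 1 1 2

Derivation:
t=0: input=2 -> V=16
t=1: input=2 -> V=0 FIRE
t=2: input=0 -> V=0
t=3: input=4 -> V=0 FIRE
t=4: input=3 -> V=0 FIRE
t=5: input=5 -> V=0 FIRE
t=6: input=0 -> V=0
t=7: input=4 -> V=0 FIRE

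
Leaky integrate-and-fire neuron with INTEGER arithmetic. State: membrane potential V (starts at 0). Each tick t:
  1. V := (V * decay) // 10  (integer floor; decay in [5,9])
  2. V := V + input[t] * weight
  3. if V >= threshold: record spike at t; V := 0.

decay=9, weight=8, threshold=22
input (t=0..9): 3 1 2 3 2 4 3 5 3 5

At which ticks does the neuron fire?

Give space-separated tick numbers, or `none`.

t=0: input=3 -> V=0 FIRE
t=1: input=1 -> V=8
t=2: input=2 -> V=0 FIRE
t=3: input=3 -> V=0 FIRE
t=4: input=2 -> V=16
t=5: input=4 -> V=0 FIRE
t=6: input=3 -> V=0 FIRE
t=7: input=5 -> V=0 FIRE
t=8: input=3 -> V=0 FIRE
t=9: input=5 -> V=0 FIRE

Answer: 0 2 3 5 6 7 8 9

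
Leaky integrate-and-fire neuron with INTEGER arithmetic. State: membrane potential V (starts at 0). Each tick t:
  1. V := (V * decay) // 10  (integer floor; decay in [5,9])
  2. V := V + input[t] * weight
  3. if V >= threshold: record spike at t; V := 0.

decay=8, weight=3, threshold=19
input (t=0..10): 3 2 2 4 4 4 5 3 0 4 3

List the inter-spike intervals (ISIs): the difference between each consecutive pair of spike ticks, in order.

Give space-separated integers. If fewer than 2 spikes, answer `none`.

t=0: input=3 -> V=9
t=1: input=2 -> V=13
t=2: input=2 -> V=16
t=3: input=4 -> V=0 FIRE
t=4: input=4 -> V=12
t=5: input=4 -> V=0 FIRE
t=6: input=5 -> V=15
t=7: input=3 -> V=0 FIRE
t=8: input=0 -> V=0
t=9: input=4 -> V=12
t=10: input=3 -> V=18

Answer: 2 2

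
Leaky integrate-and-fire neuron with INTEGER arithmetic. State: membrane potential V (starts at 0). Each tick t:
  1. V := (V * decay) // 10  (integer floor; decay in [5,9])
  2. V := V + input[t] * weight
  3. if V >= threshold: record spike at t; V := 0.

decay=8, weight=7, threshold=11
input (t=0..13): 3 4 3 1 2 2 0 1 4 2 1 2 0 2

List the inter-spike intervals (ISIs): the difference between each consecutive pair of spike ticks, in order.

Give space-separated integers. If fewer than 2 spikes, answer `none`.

t=0: input=3 -> V=0 FIRE
t=1: input=4 -> V=0 FIRE
t=2: input=3 -> V=0 FIRE
t=3: input=1 -> V=7
t=4: input=2 -> V=0 FIRE
t=5: input=2 -> V=0 FIRE
t=6: input=0 -> V=0
t=7: input=1 -> V=7
t=8: input=4 -> V=0 FIRE
t=9: input=2 -> V=0 FIRE
t=10: input=1 -> V=7
t=11: input=2 -> V=0 FIRE
t=12: input=0 -> V=0
t=13: input=2 -> V=0 FIRE

Answer: 1 1 2 1 3 1 2 2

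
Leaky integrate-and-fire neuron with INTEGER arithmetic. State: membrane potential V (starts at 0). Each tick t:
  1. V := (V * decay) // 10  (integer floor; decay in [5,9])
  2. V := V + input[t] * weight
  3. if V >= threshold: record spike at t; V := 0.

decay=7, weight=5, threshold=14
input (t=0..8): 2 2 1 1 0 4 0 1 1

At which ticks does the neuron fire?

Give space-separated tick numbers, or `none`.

t=0: input=2 -> V=10
t=1: input=2 -> V=0 FIRE
t=2: input=1 -> V=5
t=3: input=1 -> V=8
t=4: input=0 -> V=5
t=5: input=4 -> V=0 FIRE
t=6: input=0 -> V=0
t=7: input=1 -> V=5
t=8: input=1 -> V=8

Answer: 1 5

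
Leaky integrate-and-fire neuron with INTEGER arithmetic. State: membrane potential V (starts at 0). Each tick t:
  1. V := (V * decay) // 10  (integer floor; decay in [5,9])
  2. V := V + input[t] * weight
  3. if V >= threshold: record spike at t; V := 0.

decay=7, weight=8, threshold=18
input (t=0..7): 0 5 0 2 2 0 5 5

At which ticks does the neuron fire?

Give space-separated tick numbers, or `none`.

Answer: 1 4 6 7

Derivation:
t=0: input=0 -> V=0
t=1: input=5 -> V=0 FIRE
t=2: input=0 -> V=0
t=3: input=2 -> V=16
t=4: input=2 -> V=0 FIRE
t=5: input=0 -> V=0
t=6: input=5 -> V=0 FIRE
t=7: input=5 -> V=0 FIRE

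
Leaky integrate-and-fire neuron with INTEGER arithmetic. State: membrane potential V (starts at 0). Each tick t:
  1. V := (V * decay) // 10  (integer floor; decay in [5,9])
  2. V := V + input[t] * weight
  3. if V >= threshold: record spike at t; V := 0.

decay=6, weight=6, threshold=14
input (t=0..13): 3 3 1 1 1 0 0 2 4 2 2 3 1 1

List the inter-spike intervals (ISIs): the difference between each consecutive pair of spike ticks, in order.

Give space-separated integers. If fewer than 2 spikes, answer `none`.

Answer: 1 7 2 1

Derivation:
t=0: input=3 -> V=0 FIRE
t=1: input=3 -> V=0 FIRE
t=2: input=1 -> V=6
t=3: input=1 -> V=9
t=4: input=1 -> V=11
t=5: input=0 -> V=6
t=6: input=0 -> V=3
t=7: input=2 -> V=13
t=8: input=4 -> V=0 FIRE
t=9: input=2 -> V=12
t=10: input=2 -> V=0 FIRE
t=11: input=3 -> V=0 FIRE
t=12: input=1 -> V=6
t=13: input=1 -> V=9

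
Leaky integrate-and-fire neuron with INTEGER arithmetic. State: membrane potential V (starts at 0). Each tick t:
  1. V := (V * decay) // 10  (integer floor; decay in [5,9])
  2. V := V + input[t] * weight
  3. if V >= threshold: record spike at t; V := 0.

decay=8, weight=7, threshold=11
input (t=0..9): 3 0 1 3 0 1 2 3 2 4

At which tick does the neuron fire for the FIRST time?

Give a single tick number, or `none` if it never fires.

Answer: 0

Derivation:
t=0: input=3 -> V=0 FIRE
t=1: input=0 -> V=0
t=2: input=1 -> V=7
t=3: input=3 -> V=0 FIRE
t=4: input=0 -> V=0
t=5: input=1 -> V=7
t=6: input=2 -> V=0 FIRE
t=7: input=3 -> V=0 FIRE
t=8: input=2 -> V=0 FIRE
t=9: input=4 -> V=0 FIRE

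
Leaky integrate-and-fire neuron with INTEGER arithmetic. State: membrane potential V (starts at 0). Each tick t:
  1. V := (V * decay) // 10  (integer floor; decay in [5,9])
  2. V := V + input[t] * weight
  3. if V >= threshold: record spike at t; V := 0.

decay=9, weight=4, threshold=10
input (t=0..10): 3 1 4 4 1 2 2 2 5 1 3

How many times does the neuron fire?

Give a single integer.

t=0: input=3 -> V=0 FIRE
t=1: input=1 -> V=4
t=2: input=4 -> V=0 FIRE
t=3: input=4 -> V=0 FIRE
t=4: input=1 -> V=4
t=5: input=2 -> V=0 FIRE
t=6: input=2 -> V=8
t=7: input=2 -> V=0 FIRE
t=8: input=5 -> V=0 FIRE
t=9: input=1 -> V=4
t=10: input=3 -> V=0 FIRE

Answer: 7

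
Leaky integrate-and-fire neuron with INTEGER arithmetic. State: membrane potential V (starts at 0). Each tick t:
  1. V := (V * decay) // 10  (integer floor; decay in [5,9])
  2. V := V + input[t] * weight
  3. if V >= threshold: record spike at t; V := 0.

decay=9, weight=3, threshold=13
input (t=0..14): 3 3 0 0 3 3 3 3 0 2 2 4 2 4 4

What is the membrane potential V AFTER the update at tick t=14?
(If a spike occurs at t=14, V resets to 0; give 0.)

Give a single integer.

t=0: input=3 -> V=9
t=1: input=3 -> V=0 FIRE
t=2: input=0 -> V=0
t=3: input=0 -> V=0
t=4: input=3 -> V=9
t=5: input=3 -> V=0 FIRE
t=6: input=3 -> V=9
t=7: input=3 -> V=0 FIRE
t=8: input=0 -> V=0
t=9: input=2 -> V=6
t=10: input=2 -> V=11
t=11: input=4 -> V=0 FIRE
t=12: input=2 -> V=6
t=13: input=4 -> V=0 FIRE
t=14: input=4 -> V=12

Answer: 12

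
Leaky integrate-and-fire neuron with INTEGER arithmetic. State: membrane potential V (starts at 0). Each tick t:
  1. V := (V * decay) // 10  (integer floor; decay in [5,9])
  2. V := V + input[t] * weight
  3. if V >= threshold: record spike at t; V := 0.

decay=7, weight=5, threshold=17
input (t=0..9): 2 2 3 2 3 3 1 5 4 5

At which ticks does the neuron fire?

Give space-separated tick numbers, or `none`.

t=0: input=2 -> V=10
t=1: input=2 -> V=0 FIRE
t=2: input=3 -> V=15
t=3: input=2 -> V=0 FIRE
t=4: input=3 -> V=15
t=5: input=3 -> V=0 FIRE
t=6: input=1 -> V=5
t=7: input=5 -> V=0 FIRE
t=8: input=4 -> V=0 FIRE
t=9: input=5 -> V=0 FIRE

Answer: 1 3 5 7 8 9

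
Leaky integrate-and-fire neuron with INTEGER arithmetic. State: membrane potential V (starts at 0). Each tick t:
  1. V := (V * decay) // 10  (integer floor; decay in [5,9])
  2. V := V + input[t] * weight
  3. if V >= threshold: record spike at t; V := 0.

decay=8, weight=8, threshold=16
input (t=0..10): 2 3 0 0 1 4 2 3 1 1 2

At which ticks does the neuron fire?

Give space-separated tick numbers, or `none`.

t=0: input=2 -> V=0 FIRE
t=1: input=3 -> V=0 FIRE
t=2: input=0 -> V=0
t=3: input=0 -> V=0
t=4: input=1 -> V=8
t=5: input=4 -> V=0 FIRE
t=6: input=2 -> V=0 FIRE
t=7: input=3 -> V=0 FIRE
t=8: input=1 -> V=8
t=9: input=1 -> V=14
t=10: input=2 -> V=0 FIRE

Answer: 0 1 5 6 7 10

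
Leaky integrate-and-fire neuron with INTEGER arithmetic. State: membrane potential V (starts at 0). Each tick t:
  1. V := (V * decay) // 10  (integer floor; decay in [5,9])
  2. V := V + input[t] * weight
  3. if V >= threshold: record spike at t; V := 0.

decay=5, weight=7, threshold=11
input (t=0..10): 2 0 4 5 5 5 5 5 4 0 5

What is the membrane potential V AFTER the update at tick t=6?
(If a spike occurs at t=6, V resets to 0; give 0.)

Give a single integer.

Answer: 0

Derivation:
t=0: input=2 -> V=0 FIRE
t=1: input=0 -> V=0
t=2: input=4 -> V=0 FIRE
t=3: input=5 -> V=0 FIRE
t=4: input=5 -> V=0 FIRE
t=5: input=5 -> V=0 FIRE
t=6: input=5 -> V=0 FIRE
t=7: input=5 -> V=0 FIRE
t=8: input=4 -> V=0 FIRE
t=9: input=0 -> V=0
t=10: input=5 -> V=0 FIRE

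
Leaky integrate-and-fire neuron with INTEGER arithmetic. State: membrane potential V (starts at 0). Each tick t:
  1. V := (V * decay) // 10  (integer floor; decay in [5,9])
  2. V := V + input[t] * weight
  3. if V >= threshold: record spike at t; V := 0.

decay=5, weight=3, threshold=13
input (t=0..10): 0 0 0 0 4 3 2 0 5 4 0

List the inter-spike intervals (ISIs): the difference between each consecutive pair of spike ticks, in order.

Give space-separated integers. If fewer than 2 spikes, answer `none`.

Answer: 3

Derivation:
t=0: input=0 -> V=0
t=1: input=0 -> V=0
t=2: input=0 -> V=0
t=3: input=0 -> V=0
t=4: input=4 -> V=12
t=5: input=3 -> V=0 FIRE
t=6: input=2 -> V=6
t=7: input=0 -> V=3
t=8: input=5 -> V=0 FIRE
t=9: input=4 -> V=12
t=10: input=0 -> V=6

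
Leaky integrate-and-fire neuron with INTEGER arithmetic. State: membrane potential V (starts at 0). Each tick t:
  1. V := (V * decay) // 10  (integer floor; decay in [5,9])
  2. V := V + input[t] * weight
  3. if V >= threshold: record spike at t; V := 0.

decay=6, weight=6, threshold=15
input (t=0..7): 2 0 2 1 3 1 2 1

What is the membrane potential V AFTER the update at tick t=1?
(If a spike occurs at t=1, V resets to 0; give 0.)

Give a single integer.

Answer: 7

Derivation:
t=0: input=2 -> V=12
t=1: input=0 -> V=7
t=2: input=2 -> V=0 FIRE
t=3: input=1 -> V=6
t=4: input=3 -> V=0 FIRE
t=5: input=1 -> V=6
t=6: input=2 -> V=0 FIRE
t=7: input=1 -> V=6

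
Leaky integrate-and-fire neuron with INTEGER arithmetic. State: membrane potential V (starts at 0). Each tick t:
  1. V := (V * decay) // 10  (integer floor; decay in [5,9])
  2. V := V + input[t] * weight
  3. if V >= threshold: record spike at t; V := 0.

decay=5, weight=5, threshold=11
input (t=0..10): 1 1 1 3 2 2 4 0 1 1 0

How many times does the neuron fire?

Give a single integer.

Answer: 3

Derivation:
t=0: input=1 -> V=5
t=1: input=1 -> V=7
t=2: input=1 -> V=8
t=3: input=3 -> V=0 FIRE
t=4: input=2 -> V=10
t=5: input=2 -> V=0 FIRE
t=6: input=4 -> V=0 FIRE
t=7: input=0 -> V=0
t=8: input=1 -> V=5
t=9: input=1 -> V=7
t=10: input=0 -> V=3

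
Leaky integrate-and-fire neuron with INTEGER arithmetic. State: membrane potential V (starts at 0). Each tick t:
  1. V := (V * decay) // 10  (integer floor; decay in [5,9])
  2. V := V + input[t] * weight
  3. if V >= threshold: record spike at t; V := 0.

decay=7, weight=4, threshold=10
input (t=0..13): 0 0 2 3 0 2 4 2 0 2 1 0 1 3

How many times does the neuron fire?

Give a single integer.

Answer: 4

Derivation:
t=0: input=0 -> V=0
t=1: input=0 -> V=0
t=2: input=2 -> V=8
t=3: input=3 -> V=0 FIRE
t=4: input=0 -> V=0
t=5: input=2 -> V=8
t=6: input=4 -> V=0 FIRE
t=7: input=2 -> V=8
t=8: input=0 -> V=5
t=9: input=2 -> V=0 FIRE
t=10: input=1 -> V=4
t=11: input=0 -> V=2
t=12: input=1 -> V=5
t=13: input=3 -> V=0 FIRE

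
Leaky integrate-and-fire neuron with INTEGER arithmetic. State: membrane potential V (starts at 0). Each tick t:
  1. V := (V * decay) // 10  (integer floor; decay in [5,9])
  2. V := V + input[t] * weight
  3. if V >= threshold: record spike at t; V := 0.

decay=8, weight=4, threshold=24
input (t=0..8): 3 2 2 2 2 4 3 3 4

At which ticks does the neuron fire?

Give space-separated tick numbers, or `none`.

Answer: 3 6 8

Derivation:
t=0: input=3 -> V=12
t=1: input=2 -> V=17
t=2: input=2 -> V=21
t=3: input=2 -> V=0 FIRE
t=4: input=2 -> V=8
t=5: input=4 -> V=22
t=6: input=3 -> V=0 FIRE
t=7: input=3 -> V=12
t=8: input=4 -> V=0 FIRE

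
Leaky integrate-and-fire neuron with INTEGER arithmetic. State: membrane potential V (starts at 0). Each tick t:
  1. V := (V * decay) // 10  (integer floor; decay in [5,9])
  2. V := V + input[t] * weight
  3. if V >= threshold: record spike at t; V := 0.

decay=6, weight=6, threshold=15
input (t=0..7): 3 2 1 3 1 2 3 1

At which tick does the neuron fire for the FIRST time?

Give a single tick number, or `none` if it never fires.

Answer: 0

Derivation:
t=0: input=3 -> V=0 FIRE
t=1: input=2 -> V=12
t=2: input=1 -> V=13
t=3: input=3 -> V=0 FIRE
t=4: input=1 -> V=6
t=5: input=2 -> V=0 FIRE
t=6: input=3 -> V=0 FIRE
t=7: input=1 -> V=6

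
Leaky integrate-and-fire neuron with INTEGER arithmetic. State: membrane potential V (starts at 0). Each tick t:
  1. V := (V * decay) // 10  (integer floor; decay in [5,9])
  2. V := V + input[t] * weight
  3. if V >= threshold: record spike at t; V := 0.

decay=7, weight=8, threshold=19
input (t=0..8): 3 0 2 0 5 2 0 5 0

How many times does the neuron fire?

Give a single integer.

Answer: 3

Derivation:
t=0: input=3 -> V=0 FIRE
t=1: input=0 -> V=0
t=2: input=2 -> V=16
t=3: input=0 -> V=11
t=4: input=5 -> V=0 FIRE
t=5: input=2 -> V=16
t=6: input=0 -> V=11
t=7: input=5 -> V=0 FIRE
t=8: input=0 -> V=0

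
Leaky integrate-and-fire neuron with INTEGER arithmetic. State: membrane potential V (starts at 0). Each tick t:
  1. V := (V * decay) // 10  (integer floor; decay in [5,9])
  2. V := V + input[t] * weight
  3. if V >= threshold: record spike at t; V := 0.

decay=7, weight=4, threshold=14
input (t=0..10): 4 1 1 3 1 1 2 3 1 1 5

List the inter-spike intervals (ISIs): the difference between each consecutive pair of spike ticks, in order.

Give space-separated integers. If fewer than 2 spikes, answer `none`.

t=0: input=4 -> V=0 FIRE
t=1: input=1 -> V=4
t=2: input=1 -> V=6
t=3: input=3 -> V=0 FIRE
t=4: input=1 -> V=4
t=5: input=1 -> V=6
t=6: input=2 -> V=12
t=7: input=3 -> V=0 FIRE
t=8: input=1 -> V=4
t=9: input=1 -> V=6
t=10: input=5 -> V=0 FIRE

Answer: 3 4 3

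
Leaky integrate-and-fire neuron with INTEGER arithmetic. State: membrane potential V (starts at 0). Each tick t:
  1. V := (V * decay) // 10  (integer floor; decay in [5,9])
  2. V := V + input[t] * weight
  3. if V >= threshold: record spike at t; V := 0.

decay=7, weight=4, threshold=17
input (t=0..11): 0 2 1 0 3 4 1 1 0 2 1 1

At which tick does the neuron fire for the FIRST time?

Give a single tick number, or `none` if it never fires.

Answer: 5

Derivation:
t=0: input=0 -> V=0
t=1: input=2 -> V=8
t=2: input=1 -> V=9
t=3: input=0 -> V=6
t=4: input=3 -> V=16
t=5: input=4 -> V=0 FIRE
t=6: input=1 -> V=4
t=7: input=1 -> V=6
t=8: input=0 -> V=4
t=9: input=2 -> V=10
t=10: input=1 -> V=11
t=11: input=1 -> V=11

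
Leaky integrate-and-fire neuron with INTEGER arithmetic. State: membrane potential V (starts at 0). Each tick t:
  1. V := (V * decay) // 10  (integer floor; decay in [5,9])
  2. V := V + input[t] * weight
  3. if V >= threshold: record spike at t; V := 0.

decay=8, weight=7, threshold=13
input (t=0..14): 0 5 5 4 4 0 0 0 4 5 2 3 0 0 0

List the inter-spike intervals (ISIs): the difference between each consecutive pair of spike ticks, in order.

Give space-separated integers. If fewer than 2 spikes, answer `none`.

Answer: 1 1 1 4 1 1 1

Derivation:
t=0: input=0 -> V=0
t=1: input=5 -> V=0 FIRE
t=2: input=5 -> V=0 FIRE
t=3: input=4 -> V=0 FIRE
t=4: input=4 -> V=0 FIRE
t=5: input=0 -> V=0
t=6: input=0 -> V=0
t=7: input=0 -> V=0
t=8: input=4 -> V=0 FIRE
t=9: input=5 -> V=0 FIRE
t=10: input=2 -> V=0 FIRE
t=11: input=3 -> V=0 FIRE
t=12: input=0 -> V=0
t=13: input=0 -> V=0
t=14: input=0 -> V=0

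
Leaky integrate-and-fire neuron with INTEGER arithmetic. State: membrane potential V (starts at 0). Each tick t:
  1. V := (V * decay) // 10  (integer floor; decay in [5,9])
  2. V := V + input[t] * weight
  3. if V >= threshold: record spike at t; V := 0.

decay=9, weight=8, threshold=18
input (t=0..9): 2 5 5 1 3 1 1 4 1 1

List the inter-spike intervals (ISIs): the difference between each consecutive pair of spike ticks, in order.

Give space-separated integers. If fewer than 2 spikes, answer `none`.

Answer: 1 2 3

Derivation:
t=0: input=2 -> V=16
t=1: input=5 -> V=0 FIRE
t=2: input=5 -> V=0 FIRE
t=3: input=1 -> V=8
t=4: input=3 -> V=0 FIRE
t=5: input=1 -> V=8
t=6: input=1 -> V=15
t=7: input=4 -> V=0 FIRE
t=8: input=1 -> V=8
t=9: input=1 -> V=15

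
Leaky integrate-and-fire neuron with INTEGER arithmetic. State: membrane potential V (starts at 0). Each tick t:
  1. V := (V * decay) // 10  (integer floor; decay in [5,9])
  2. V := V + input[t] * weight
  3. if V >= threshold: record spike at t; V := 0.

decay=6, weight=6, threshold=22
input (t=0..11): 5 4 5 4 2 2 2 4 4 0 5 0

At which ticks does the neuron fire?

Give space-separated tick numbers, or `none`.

t=0: input=5 -> V=0 FIRE
t=1: input=4 -> V=0 FIRE
t=2: input=5 -> V=0 FIRE
t=3: input=4 -> V=0 FIRE
t=4: input=2 -> V=12
t=5: input=2 -> V=19
t=6: input=2 -> V=0 FIRE
t=7: input=4 -> V=0 FIRE
t=8: input=4 -> V=0 FIRE
t=9: input=0 -> V=0
t=10: input=5 -> V=0 FIRE
t=11: input=0 -> V=0

Answer: 0 1 2 3 6 7 8 10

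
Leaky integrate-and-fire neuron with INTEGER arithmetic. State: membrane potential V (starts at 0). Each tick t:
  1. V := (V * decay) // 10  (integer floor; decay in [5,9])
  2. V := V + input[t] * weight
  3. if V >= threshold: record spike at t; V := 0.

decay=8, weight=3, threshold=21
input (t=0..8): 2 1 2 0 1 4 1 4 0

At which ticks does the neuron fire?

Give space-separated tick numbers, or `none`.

Answer: 7

Derivation:
t=0: input=2 -> V=6
t=1: input=1 -> V=7
t=2: input=2 -> V=11
t=3: input=0 -> V=8
t=4: input=1 -> V=9
t=5: input=4 -> V=19
t=6: input=1 -> V=18
t=7: input=4 -> V=0 FIRE
t=8: input=0 -> V=0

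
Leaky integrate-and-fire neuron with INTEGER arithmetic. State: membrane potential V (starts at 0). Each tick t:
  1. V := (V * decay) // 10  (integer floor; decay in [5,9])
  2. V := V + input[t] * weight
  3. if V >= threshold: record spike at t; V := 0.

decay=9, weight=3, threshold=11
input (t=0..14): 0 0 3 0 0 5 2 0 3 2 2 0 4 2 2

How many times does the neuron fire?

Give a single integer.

t=0: input=0 -> V=0
t=1: input=0 -> V=0
t=2: input=3 -> V=9
t=3: input=0 -> V=8
t=4: input=0 -> V=7
t=5: input=5 -> V=0 FIRE
t=6: input=2 -> V=6
t=7: input=0 -> V=5
t=8: input=3 -> V=0 FIRE
t=9: input=2 -> V=6
t=10: input=2 -> V=0 FIRE
t=11: input=0 -> V=0
t=12: input=4 -> V=0 FIRE
t=13: input=2 -> V=6
t=14: input=2 -> V=0 FIRE

Answer: 5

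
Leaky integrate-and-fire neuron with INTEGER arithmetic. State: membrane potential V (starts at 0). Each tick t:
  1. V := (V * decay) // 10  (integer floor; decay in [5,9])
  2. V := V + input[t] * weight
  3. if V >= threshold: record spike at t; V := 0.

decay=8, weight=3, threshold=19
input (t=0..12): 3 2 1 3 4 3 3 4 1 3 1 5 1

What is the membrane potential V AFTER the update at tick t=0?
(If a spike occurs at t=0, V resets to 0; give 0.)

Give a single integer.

Answer: 9

Derivation:
t=0: input=3 -> V=9
t=1: input=2 -> V=13
t=2: input=1 -> V=13
t=3: input=3 -> V=0 FIRE
t=4: input=4 -> V=12
t=5: input=3 -> V=18
t=6: input=3 -> V=0 FIRE
t=7: input=4 -> V=12
t=8: input=1 -> V=12
t=9: input=3 -> V=18
t=10: input=1 -> V=17
t=11: input=5 -> V=0 FIRE
t=12: input=1 -> V=3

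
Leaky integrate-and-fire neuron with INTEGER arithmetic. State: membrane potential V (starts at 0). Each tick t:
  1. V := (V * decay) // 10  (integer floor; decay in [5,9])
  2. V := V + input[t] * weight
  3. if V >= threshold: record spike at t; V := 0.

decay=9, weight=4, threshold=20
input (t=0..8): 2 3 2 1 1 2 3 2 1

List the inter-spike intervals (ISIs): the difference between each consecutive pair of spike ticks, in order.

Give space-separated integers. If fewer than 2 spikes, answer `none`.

t=0: input=2 -> V=8
t=1: input=3 -> V=19
t=2: input=2 -> V=0 FIRE
t=3: input=1 -> V=4
t=4: input=1 -> V=7
t=5: input=2 -> V=14
t=6: input=3 -> V=0 FIRE
t=7: input=2 -> V=8
t=8: input=1 -> V=11

Answer: 4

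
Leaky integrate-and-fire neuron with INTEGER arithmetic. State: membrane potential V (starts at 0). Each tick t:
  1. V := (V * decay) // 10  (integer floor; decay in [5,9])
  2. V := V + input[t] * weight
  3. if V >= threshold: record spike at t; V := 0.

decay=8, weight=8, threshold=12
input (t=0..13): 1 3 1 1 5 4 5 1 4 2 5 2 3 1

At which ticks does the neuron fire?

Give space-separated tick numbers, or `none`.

Answer: 1 3 4 5 6 8 9 10 11 12

Derivation:
t=0: input=1 -> V=8
t=1: input=3 -> V=0 FIRE
t=2: input=1 -> V=8
t=3: input=1 -> V=0 FIRE
t=4: input=5 -> V=0 FIRE
t=5: input=4 -> V=0 FIRE
t=6: input=5 -> V=0 FIRE
t=7: input=1 -> V=8
t=8: input=4 -> V=0 FIRE
t=9: input=2 -> V=0 FIRE
t=10: input=5 -> V=0 FIRE
t=11: input=2 -> V=0 FIRE
t=12: input=3 -> V=0 FIRE
t=13: input=1 -> V=8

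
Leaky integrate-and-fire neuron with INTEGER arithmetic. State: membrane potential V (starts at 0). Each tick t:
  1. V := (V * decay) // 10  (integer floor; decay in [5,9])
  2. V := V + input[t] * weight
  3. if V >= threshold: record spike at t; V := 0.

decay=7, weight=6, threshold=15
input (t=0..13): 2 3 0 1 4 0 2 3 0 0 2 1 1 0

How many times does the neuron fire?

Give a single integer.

Answer: 4

Derivation:
t=0: input=2 -> V=12
t=1: input=3 -> V=0 FIRE
t=2: input=0 -> V=0
t=3: input=1 -> V=6
t=4: input=4 -> V=0 FIRE
t=5: input=0 -> V=0
t=6: input=2 -> V=12
t=7: input=3 -> V=0 FIRE
t=8: input=0 -> V=0
t=9: input=0 -> V=0
t=10: input=2 -> V=12
t=11: input=1 -> V=14
t=12: input=1 -> V=0 FIRE
t=13: input=0 -> V=0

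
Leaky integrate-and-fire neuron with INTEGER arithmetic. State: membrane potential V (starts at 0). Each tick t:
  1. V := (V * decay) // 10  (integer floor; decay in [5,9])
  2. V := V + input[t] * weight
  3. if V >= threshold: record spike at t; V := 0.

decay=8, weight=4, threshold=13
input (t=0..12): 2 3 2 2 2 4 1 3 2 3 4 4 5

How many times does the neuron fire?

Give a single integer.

Answer: 8

Derivation:
t=0: input=2 -> V=8
t=1: input=3 -> V=0 FIRE
t=2: input=2 -> V=8
t=3: input=2 -> V=0 FIRE
t=4: input=2 -> V=8
t=5: input=4 -> V=0 FIRE
t=6: input=1 -> V=4
t=7: input=3 -> V=0 FIRE
t=8: input=2 -> V=8
t=9: input=3 -> V=0 FIRE
t=10: input=4 -> V=0 FIRE
t=11: input=4 -> V=0 FIRE
t=12: input=5 -> V=0 FIRE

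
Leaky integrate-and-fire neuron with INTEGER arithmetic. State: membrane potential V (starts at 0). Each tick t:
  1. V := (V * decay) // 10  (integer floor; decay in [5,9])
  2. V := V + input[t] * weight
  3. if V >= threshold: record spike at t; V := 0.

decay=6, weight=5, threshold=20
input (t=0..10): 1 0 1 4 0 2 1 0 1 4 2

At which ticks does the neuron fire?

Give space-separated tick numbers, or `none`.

Answer: 3 9

Derivation:
t=0: input=1 -> V=5
t=1: input=0 -> V=3
t=2: input=1 -> V=6
t=3: input=4 -> V=0 FIRE
t=4: input=0 -> V=0
t=5: input=2 -> V=10
t=6: input=1 -> V=11
t=7: input=0 -> V=6
t=8: input=1 -> V=8
t=9: input=4 -> V=0 FIRE
t=10: input=2 -> V=10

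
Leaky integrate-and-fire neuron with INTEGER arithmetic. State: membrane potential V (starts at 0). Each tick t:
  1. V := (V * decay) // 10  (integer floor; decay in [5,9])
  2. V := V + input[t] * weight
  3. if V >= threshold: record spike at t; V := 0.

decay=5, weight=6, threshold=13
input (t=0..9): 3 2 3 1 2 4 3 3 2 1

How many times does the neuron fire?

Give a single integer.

t=0: input=3 -> V=0 FIRE
t=1: input=2 -> V=12
t=2: input=3 -> V=0 FIRE
t=3: input=1 -> V=6
t=4: input=2 -> V=0 FIRE
t=5: input=4 -> V=0 FIRE
t=6: input=3 -> V=0 FIRE
t=7: input=3 -> V=0 FIRE
t=8: input=2 -> V=12
t=9: input=1 -> V=12

Answer: 6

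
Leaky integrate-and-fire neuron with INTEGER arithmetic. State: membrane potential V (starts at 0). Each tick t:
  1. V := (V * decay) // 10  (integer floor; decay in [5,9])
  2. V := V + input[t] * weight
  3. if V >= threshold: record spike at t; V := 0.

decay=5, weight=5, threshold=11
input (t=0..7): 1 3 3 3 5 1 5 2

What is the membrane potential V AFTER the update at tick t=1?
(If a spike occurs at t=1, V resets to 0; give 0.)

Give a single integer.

t=0: input=1 -> V=5
t=1: input=3 -> V=0 FIRE
t=2: input=3 -> V=0 FIRE
t=3: input=3 -> V=0 FIRE
t=4: input=5 -> V=0 FIRE
t=5: input=1 -> V=5
t=6: input=5 -> V=0 FIRE
t=7: input=2 -> V=10

Answer: 0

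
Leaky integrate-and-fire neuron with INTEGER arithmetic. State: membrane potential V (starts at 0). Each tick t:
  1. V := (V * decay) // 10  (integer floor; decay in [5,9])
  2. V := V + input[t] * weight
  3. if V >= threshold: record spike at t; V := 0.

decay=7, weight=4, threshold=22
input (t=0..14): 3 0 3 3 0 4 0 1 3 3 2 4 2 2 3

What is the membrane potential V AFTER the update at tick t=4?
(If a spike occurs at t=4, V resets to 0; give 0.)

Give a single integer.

t=0: input=3 -> V=12
t=1: input=0 -> V=8
t=2: input=3 -> V=17
t=3: input=3 -> V=0 FIRE
t=4: input=0 -> V=0
t=5: input=4 -> V=16
t=6: input=0 -> V=11
t=7: input=1 -> V=11
t=8: input=3 -> V=19
t=9: input=3 -> V=0 FIRE
t=10: input=2 -> V=8
t=11: input=4 -> V=21
t=12: input=2 -> V=0 FIRE
t=13: input=2 -> V=8
t=14: input=3 -> V=17

Answer: 0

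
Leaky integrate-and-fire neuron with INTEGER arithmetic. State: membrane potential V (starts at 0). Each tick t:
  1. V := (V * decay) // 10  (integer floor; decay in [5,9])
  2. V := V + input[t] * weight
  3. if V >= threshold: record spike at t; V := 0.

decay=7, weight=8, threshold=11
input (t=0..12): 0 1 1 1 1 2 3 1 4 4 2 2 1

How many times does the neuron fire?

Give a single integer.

Answer: 8

Derivation:
t=0: input=0 -> V=0
t=1: input=1 -> V=8
t=2: input=1 -> V=0 FIRE
t=3: input=1 -> V=8
t=4: input=1 -> V=0 FIRE
t=5: input=2 -> V=0 FIRE
t=6: input=3 -> V=0 FIRE
t=7: input=1 -> V=8
t=8: input=4 -> V=0 FIRE
t=9: input=4 -> V=0 FIRE
t=10: input=2 -> V=0 FIRE
t=11: input=2 -> V=0 FIRE
t=12: input=1 -> V=8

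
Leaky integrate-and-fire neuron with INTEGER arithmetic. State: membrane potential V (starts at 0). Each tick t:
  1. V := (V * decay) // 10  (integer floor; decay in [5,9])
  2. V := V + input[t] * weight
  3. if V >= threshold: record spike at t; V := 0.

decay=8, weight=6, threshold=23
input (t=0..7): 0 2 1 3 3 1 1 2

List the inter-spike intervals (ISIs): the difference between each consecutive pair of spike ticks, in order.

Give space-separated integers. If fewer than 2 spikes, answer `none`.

t=0: input=0 -> V=0
t=1: input=2 -> V=12
t=2: input=1 -> V=15
t=3: input=3 -> V=0 FIRE
t=4: input=3 -> V=18
t=5: input=1 -> V=20
t=6: input=1 -> V=22
t=7: input=2 -> V=0 FIRE

Answer: 4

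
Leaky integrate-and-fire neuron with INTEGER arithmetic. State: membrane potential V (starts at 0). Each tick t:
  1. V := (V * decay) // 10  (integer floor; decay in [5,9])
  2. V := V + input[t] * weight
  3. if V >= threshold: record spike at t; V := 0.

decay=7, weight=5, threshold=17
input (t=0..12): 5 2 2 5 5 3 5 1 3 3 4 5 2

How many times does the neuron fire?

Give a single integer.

t=0: input=5 -> V=0 FIRE
t=1: input=2 -> V=10
t=2: input=2 -> V=0 FIRE
t=3: input=5 -> V=0 FIRE
t=4: input=5 -> V=0 FIRE
t=5: input=3 -> V=15
t=6: input=5 -> V=0 FIRE
t=7: input=1 -> V=5
t=8: input=3 -> V=0 FIRE
t=9: input=3 -> V=15
t=10: input=4 -> V=0 FIRE
t=11: input=5 -> V=0 FIRE
t=12: input=2 -> V=10

Answer: 8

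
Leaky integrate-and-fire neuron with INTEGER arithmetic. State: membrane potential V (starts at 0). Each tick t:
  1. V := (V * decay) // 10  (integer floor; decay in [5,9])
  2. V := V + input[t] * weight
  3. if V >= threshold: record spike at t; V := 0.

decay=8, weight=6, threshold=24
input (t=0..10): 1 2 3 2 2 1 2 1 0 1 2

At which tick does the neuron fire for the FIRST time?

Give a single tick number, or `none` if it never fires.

Answer: 2

Derivation:
t=0: input=1 -> V=6
t=1: input=2 -> V=16
t=2: input=3 -> V=0 FIRE
t=3: input=2 -> V=12
t=4: input=2 -> V=21
t=5: input=1 -> V=22
t=6: input=2 -> V=0 FIRE
t=7: input=1 -> V=6
t=8: input=0 -> V=4
t=9: input=1 -> V=9
t=10: input=2 -> V=19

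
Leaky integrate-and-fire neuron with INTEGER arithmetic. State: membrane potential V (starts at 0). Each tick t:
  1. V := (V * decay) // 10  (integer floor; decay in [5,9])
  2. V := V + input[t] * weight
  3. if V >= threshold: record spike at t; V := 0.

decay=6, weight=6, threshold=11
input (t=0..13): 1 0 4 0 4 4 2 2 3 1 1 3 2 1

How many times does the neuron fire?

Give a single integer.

Answer: 8

Derivation:
t=0: input=1 -> V=6
t=1: input=0 -> V=3
t=2: input=4 -> V=0 FIRE
t=3: input=0 -> V=0
t=4: input=4 -> V=0 FIRE
t=5: input=4 -> V=0 FIRE
t=6: input=2 -> V=0 FIRE
t=7: input=2 -> V=0 FIRE
t=8: input=3 -> V=0 FIRE
t=9: input=1 -> V=6
t=10: input=1 -> V=9
t=11: input=3 -> V=0 FIRE
t=12: input=2 -> V=0 FIRE
t=13: input=1 -> V=6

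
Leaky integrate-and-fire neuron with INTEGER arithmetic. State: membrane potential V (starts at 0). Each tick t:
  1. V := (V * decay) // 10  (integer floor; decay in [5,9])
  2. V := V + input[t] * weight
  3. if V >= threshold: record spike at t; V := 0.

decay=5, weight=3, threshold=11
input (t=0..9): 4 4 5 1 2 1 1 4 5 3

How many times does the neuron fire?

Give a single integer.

Answer: 5

Derivation:
t=0: input=4 -> V=0 FIRE
t=1: input=4 -> V=0 FIRE
t=2: input=5 -> V=0 FIRE
t=3: input=1 -> V=3
t=4: input=2 -> V=7
t=5: input=1 -> V=6
t=6: input=1 -> V=6
t=7: input=4 -> V=0 FIRE
t=8: input=5 -> V=0 FIRE
t=9: input=3 -> V=9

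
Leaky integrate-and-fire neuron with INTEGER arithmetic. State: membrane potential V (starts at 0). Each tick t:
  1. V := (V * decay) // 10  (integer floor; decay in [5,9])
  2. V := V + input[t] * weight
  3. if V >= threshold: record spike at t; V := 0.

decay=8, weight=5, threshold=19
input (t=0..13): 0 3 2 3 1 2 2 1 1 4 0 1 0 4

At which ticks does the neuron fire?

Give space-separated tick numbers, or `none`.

t=0: input=0 -> V=0
t=1: input=3 -> V=15
t=2: input=2 -> V=0 FIRE
t=3: input=3 -> V=15
t=4: input=1 -> V=17
t=5: input=2 -> V=0 FIRE
t=6: input=2 -> V=10
t=7: input=1 -> V=13
t=8: input=1 -> V=15
t=9: input=4 -> V=0 FIRE
t=10: input=0 -> V=0
t=11: input=1 -> V=5
t=12: input=0 -> V=4
t=13: input=4 -> V=0 FIRE

Answer: 2 5 9 13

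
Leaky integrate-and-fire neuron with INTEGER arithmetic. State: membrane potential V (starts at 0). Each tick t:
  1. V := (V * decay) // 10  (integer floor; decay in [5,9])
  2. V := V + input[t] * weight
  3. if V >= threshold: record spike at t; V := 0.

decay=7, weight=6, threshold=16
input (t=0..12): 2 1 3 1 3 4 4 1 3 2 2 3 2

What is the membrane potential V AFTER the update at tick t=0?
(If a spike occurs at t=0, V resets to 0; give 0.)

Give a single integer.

t=0: input=2 -> V=12
t=1: input=1 -> V=14
t=2: input=3 -> V=0 FIRE
t=3: input=1 -> V=6
t=4: input=3 -> V=0 FIRE
t=5: input=4 -> V=0 FIRE
t=6: input=4 -> V=0 FIRE
t=7: input=1 -> V=6
t=8: input=3 -> V=0 FIRE
t=9: input=2 -> V=12
t=10: input=2 -> V=0 FIRE
t=11: input=3 -> V=0 FIRE
t=12: input=2 -> V=12

Answer: 12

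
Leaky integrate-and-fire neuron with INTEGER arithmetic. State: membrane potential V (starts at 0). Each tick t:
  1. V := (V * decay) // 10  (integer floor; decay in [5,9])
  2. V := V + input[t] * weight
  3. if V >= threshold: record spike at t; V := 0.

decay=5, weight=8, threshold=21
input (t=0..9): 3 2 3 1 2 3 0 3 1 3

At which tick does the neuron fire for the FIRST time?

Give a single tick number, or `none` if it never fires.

t=0: input=3 -> V=0 FIRE
t=1: input=2 -> V=16
t=2: input=3 -> V=0 FIRE
t=3: input=1 -> V=8
t=4: input=2 -> V=20
t=5: input=3 -> V=0 FIRE
t=6: input=0 -> V=0
t=7: input=3 -> V=0 FIRE
t=8: input=1 -> V=8
t=9: input=3 -> V=0 FIRE

Answer: 0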